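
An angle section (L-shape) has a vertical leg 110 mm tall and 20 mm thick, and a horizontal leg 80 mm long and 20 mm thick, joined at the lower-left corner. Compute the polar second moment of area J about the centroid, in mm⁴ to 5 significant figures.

Split into non-overlapping primitives; take the origin at the lower-left of the bounding box.
Vertical leg: 20 × 110, A = 2 200 mm², y = 55 mm, Ī = 2 218 333 mm⁴.
Horizontal leg (remainder): 60 × 20, A = 1 200 mm², y = 10 mm, Ī = 40 000 mm⁴.
Centroid: ȳ = ΣA·y / ΣA = 39.11765 mm.
Transfer each piece to the centroidal x-axis using Ī + A·d² with d = y − 39.11765:
  vertical leg: d = 15.88235 mm → contributes +2 773 281 mm⁴
  horizontal leg (remainder): d = -29.11765 mm → contributes +1 057 405 mm⁴
Total I = 3 830 686 mm⁴.
For the y-axis: x̄ = 24.11765 mm.
Repeating about the centroidal y-axis gives I_y = 1 675 686 mm⁴.
Polar second moment: J = I_x + I_y = 5 506 373 mm⁴.

J ≈ 5.5064 × 10⁶ mm⁴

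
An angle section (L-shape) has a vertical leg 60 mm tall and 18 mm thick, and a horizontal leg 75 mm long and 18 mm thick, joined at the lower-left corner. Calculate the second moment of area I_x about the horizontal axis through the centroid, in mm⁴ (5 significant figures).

I_x ≈ 5.8374 × 10⁵ mm⁴

Decompose the section into non-overlapping parts with the origin at the bottom-left of its bounding rectangle.
Vertical leg: 18 × 60, A = 1 080 mm², y = 30 mm, Ī = 324 000 mm⁴.
Horizontal leg (remainder): 57 × 18, A = 1 026 mm², y = 9 mm, Ī = 27 702 mm⁴.
Centroid: ȳ = ΣA·y / ΣA = 19.76923 mm.
Transfer each piece to the horizontal axis through the centroid using Ī + A·d² with d = y − 19.76923:
  vertical leg: d = 10.23077 mm → contributes +437042.1 mm⁴
  horizontal leg (remainder): d = -10.76923 mm → contributes +146693.7 mm⁴
Total I = 583735.8 mm⁴.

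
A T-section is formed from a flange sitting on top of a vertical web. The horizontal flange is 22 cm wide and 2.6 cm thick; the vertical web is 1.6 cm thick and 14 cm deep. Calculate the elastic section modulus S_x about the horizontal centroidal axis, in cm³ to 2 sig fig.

S_x ≈ 120 cm³

Split into non-overlapping primitives; take the origin at the lower-left of the bounding box.
Flange: 22 × 2.6, A = 57.2 cm², y = 15.3 cm, Ī = 32.22 cm⁴.
Web: 1.6 × 14, A = 22.4 cm², y = 7 cm, Ī = 365.9 cm⁴.
Centroid: ȳ = ΣA·y / ΣA = 12.96 cm.
Transfer each piece to the horizontal centroidal axis using Ī + A·d² with d = y − 12.96:
  flange: d = 2.336 cm → contributes +344.3 cm⁴
  web: d = -5.964 cm → contributes +1 163 cm⁴
Total I = 1 507 cm⁴.
Extreme fibre distance c = 12.96 cm; S = I/c = 116.2 cm³.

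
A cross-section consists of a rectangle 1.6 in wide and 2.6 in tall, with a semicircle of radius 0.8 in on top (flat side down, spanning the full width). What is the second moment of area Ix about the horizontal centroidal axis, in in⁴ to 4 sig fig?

Decompose the section into non-overlapping parts with the origin at the bottom-left of its bounding rectangle.
Rectangular body: 1.6 × 2.6, A = 4.16 in², y = 1.3 in, Ī = 2.34347 in⁴.
Semicircular cap: semicircle r = 0.8, A = 1.00531 in², y = 2.93953 in, Ī = 0.0449565 in⁴.
Centroid: ȳ = ΣA·y / ΣA = 1.6191 in.
Transfer each piece to the horizontal centroidal axis using Ī + A·d² with d = y − 1.6191:
  rectangular body: d = -0.319097 in → contributes +2.76705 in⁴
  semicircular cap: d = 1.32043 in → contributes +1.79776 in⁴
Total I = 4.56481 in⁴.

Ix ≈ 4.565 in⁴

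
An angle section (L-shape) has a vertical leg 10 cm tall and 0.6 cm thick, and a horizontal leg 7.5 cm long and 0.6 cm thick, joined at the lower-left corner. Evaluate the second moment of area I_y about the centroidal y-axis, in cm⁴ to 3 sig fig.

Split into non-overlapping primitives; take the origin at the lower-left of the bounding box.
Vertical leg: 0.6 × 10, A = 6 cm², x = 0.3 cm, Ī = 0.18 cm⁴.
Horizontal leg (remainder): 6.9 × 0.6, A = 4.14 cm², x = 4.05 cm, Ī = 16.425 cm⁴.
Centroid: x̄ = ΣA·x / ΣA = 1.8311 cm.
Transfer each piece to the centroidal y-axis using Ī + A·d² with d = x − 1.8311:
  vertical leg: d = -1.5311 cm → contributes +14.245 cm⁴
  horizontal leg (remainder): d = 2.2189 cm → contributes +36.809 cm⁴
Total I = 51.054 cm⁴.

I_y ≈ 51.1 cm⁴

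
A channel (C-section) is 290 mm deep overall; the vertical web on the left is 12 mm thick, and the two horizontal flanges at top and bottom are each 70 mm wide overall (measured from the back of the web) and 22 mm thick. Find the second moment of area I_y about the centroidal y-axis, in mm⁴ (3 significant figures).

I_y ≈ 2.56 × 10⁶ mm⁴

Split into non-overlapping primitives; take the origin at the lower-left of the bounding box.
Web: 12 × 290, A = 3 480 mm², x = 6 mm, Ī = 41 760 mm⁴.
Top flange (beyond web): 58 × 22, A = 1 276 mm², x = 41 mm, Ī = 357 705 mm⁴.
Bottom flange (beyond web): 58 × 22, A = 1 276 mm², x = 41 mm, Ī = 357 705 mm⁴.
Centroid: x̄ = ΣA·x / ΣA = 20.808 mm.
Transfer each piece to the centroidal y-axis using Ī + A·d² with d = x − 20.808:
  web: d = -14.808 mm → contributes +804 812 mm⁴
  top flange (beyond web): d = 20.192 mm → contributes +877 968 mm⁴
  bottom flange (beyond web): d = 20.192 mm → contributes +877 968 mm⁴
Total I = 2 560 748 mm⁴.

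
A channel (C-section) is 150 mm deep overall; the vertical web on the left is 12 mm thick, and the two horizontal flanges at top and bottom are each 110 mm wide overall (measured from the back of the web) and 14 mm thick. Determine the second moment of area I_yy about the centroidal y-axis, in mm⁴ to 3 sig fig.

Decompose the section into non-overlapping parts with the origin at the bottom-left of its bounding rectangle.
Web: 12 × 150, A = 1 800 mm², x = 6 mm, Ī = 21 600 mm⁴.
Top flange (beyond web): 98 × 14, A = 1 372 mm², x = 61 mm, Ī = 1 098 057 mm⁴.
Bottom flange (beyond web): 98 × 14, A = 1 372 mm², x = 61 mm, Ī = 1 098 057 mm⁴.
Centroid: x̄ = ΣA·x / ΣA = 39.213 mm.
Transfer each piece to the centroidal y-axis using Ī + A·d² with d = x − 39.213:
  web: d = -33.213 mm → contributes +2 007 189 mm⁴
  top flange (beyond web): d = 21.787 mm → contributes +1 749 308 mm⁴
  bottom flange (beyond web): d = 21.787 mm → contributes +1 749 308 mm⁴
Total I = 5 505 804 mm⁴.

I_yy ≈ 5.51 × 10⁶ mm⁴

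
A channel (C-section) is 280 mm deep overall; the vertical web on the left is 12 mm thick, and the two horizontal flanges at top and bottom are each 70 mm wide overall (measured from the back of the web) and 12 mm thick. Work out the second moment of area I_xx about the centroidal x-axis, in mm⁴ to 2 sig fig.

Decompose the section into non-overlapping parts with the origin at the bottom-left of its bounding rectangle.
Web: 12 × 280, A = 3 360 mm², y = 140 mm, Ī = 21 952 000 mm⁴.
Top flange (beyond web): 58 × 12, A = 696 mm², y = 274 mm, Ī = 8 352 mm⁴.
Bottom flange (beyond web): 58 × 12, A = 696 mm², y = 6 mm, Ī = 8 352 mm⁴.
By symmetry the centroid is at mid-height, ȳ = 140 mm.
Transfer each piece to the centroidal x-axis using Ī + A·d² with d = y − 140:
  web: d = 0 mm → contributes +21 952 000 mm⁴
  top flange (beyond web): d = 134 mm → contributes +12 505 728 mm⁴
  bottom flange (beyond web): d = -134 mm → contributes +12 505 728 mm⁴
Total I = 46 963 456 mm⁴.

I_xx ≈ 4.7 × 10⁷ mm⁴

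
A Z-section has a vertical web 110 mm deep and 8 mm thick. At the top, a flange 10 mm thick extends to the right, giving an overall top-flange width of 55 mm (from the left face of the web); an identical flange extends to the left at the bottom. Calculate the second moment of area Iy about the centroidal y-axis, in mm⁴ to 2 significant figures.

Iy ≈ 8.9 × 10⁵ mm⁴

Decompose the section into non-overlapping parts with the origin at the bottom-left of its bounding rectangle.
Web: 8 × 110, A = 880 mm², x = 51 mm, Ī = 4 693 mm⁴.
Top flange (beyond web): 47 × 10, A = 470 mm², x = 78.5 mm, Ī = 86 519 mm⁴.
Bottom flange (beyond web): 47 × 10, A = 470 mm², x = 23.5 mm, Ī = 86 519 mm⁴.
Centroid: x̄ = ΣA·x / ΣA = 51 mm.
Transfer each piece to the centroidal y-axis using Ī + A·d² with d = x − 51:
  web: d = 0 mm → contributes +4 693 mm⁴
  top flange (beyond web): d = 27.5 mm → contributes +441 957 mm⁴
  bottom flange (beyond web): d = -27.5 mm → contributes +441 957 mm⁴
Total I = 888 607 mm⁴.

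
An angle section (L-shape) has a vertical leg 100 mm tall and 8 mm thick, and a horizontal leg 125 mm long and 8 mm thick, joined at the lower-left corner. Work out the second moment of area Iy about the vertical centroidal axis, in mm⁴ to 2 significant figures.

Split into non-overlapping primitives; take the origin at the lower-left of the bounding box.
Vertical leg: 8 × 100, A = 800 mm², x = 4 mm, Ī = 4 267 mm⁴.
Horizontal leg (remainder): 117 × 8, A = 936 mm², x = 66.5 mm, Ī = 1 067 742 mm⁴.
Centroid: x̄ = ΣA·x / ΣA = 37.7 mm.
Transfer each piece to the vertical centroidal axis using Ī + A·d² with d = x − 37.7:
  vertical leg: d = -33.7 mm → contributes +912 719 mm⁴
  horizontal leg (remainder): d = 28.8 mm → contributes +1 844 197 mm⁴
Total I = 2 756 917 mm⁴.

Iy ≈ 2.8 × 10⁶ mm⁴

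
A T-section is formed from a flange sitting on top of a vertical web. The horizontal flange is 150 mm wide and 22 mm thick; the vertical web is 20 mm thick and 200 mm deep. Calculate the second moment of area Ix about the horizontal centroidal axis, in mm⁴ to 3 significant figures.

Ix ≈ 3.57 × 10⁷ mm⁴

Break the section into simple shapes (no overlaps), measuring from the bottom-left corner of the bounding box.
Flange: 150 × 22, A = 3 300 mm², y = 211 mm, Ī = 133 100 mm⁴.
Web: 20 × 200, A = 4 000 mm², y = 100 mm, Ī = 13 333 333 mm⁴.
Centroid: ȳ = ΣA·y / ΣA = 150.18 mm.
Transfer each piece to the horizontal centroidal axis using Ī + A·d² with d = y − 150.18:
  flange: d = 60.822 mm → contributes +12 340 809 mm⁴
  web: d = -50.178 mm → contributes +23 404 693 mm⁴
Total I = 35 745 502 mm⁴.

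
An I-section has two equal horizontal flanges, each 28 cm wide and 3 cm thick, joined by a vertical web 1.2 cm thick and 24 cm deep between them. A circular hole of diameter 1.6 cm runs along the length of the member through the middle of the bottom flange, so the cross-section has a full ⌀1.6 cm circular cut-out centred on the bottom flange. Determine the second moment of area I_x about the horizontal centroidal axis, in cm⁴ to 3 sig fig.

I_x ≈ 3.18 × 10⁴ cm⁴

Split into non-overlapping primitives; take the origin at the lower-left of the bounding box.
Bottom flange: 28 × 3, A = 84 cm², y = 1.5 cm, Ī = 63 cm⁴.
Web: 1.2 × 24, A = 28.8 cm², y = 15 cm, Ī = 1382.4 cm⁴.
Top flange: 28 × 3, A = 84 cm², y = 28.5 cm, Ī = 63 cm⁴.
Hole (subtracted): ⌀1.6, A = 2.0106 cm², y = 1.5 cm, Ī = 0.3217 cm⁴.
Centroid: ȳ = ΣA·y / ΣA = 15.139 cm.
Transfer each piece to the horizontal centroidal axis using Ī + A·d² with d = y − 15.139:
  bottom flange: d = -13.639 cm → contributes +15 690 cm⁴
  web: d = -0.13935 cm → contributes +1 383 cm⁴
  top flange: d = 13.361 cm → contributes +15 058 cm⁴
  hole: d = -13.639 cm → contributes −374.36 cm⁴
Total I = 31 756 cm⁴.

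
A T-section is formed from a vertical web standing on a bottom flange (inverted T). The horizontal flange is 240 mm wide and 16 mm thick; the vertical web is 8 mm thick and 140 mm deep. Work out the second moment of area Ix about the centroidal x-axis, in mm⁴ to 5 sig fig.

Break the section into simple shapes (no overlaps), measuring from the bottom-left corner of the bounding box.
Flange: 240 × 16, A = 3 840 mm², y = 8 mm, Ī = 81 920 mm⁴.
Web: 8 × 140, A = 1 120 mm², y = 86 mm, Ī = 1 829 333 mm⁴.
Centroid: ȳ = ΣA·y / ΣA = 25.6129 mm.
Transfer each piece to the centroidal x-axis using Ī + A·d² with d = y − 25.6129:
  flange: d = -17.6129 mm → contributes +1 273 143 mm⁴
  web: d = 60.3871 mm → contributes +5 913 527 mm⁴
Total I = 7 186 670 mm⁴.

Ix ≈ 7.1867 × 10⁶ mm⁴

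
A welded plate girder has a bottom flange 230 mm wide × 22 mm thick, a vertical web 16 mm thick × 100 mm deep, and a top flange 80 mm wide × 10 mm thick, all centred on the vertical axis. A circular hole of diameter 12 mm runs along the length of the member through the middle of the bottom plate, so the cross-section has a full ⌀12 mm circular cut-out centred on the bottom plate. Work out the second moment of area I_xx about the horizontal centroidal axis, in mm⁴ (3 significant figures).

Split into non-overlapping primitives; take the origin at the lower-left of the bounding box.
Bottom plate: 230 × 22, A = 5 060 mm², y = 11 mm, Ī = 204 087 mm⁴.
Web plate: 16 × 100, A = 1 600 mm², y = 72 mm, Ī = 1 333 333 mm⁴.
Top plate: 80 × 10, A = 800 mm², y = 127 mm, Ī = 6666.7 mm⁴.
Hole (subtracted): ⌀12, A = 113.1 mm², y = 11 mm, Ī = 1017.9 mm⁴.
Centroid: ȳ = ΣA·y / ΣA = 36.916 mm.
Transfer each piece to the horizontal centroidal axis using Ī + A·d² with d = y − 36.916:
  bottom plate: d = -25.916 mm → contributes +3 602 497 mm⁴
  web plate: d = 35.084 mm → contributes +3 302 788 mm⁴
  top plate: d = 90.084 mm → contributes +6 498 814 mm⁴
  hole: d = -25.916 mm → contributes −76 977 mm⁴
Total I = 13 327 123 mm⁴.

I_xx ≈ 1.33 × 10⁷ mm⁴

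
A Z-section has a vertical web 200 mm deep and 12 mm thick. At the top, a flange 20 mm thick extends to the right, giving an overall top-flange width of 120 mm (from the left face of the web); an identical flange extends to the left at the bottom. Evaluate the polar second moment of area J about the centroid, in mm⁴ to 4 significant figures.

J ≈ 6.292 × 10⁷ mm⁴

Decompose the section into non-overlapping parts with the origin at the bottom-left of its bounding rectangle.
Web: 12 × 200, A = 2 400 mm², y = 100 mm, Ī = 8 000 000 mm⁴.
Top flange (beyond web): 108 × 20, A = 2 160 mm², y = 190 mm, Ī = 72 000 mm⁴.
Bottom flange (beyond web): 108 × 20, A = 2 160 mm², y = 10 mm, Ī = 72 000 mm⁴.
Centroid: ȳ = ΣA·y / ΣA = 100 mm.
Transfer each piece to the centroidal x-axis using Ī + A·d² with d = y − 100:
  web: d = 0 mm → contributes +8 000 000 mm⁴
  top flange (beyond web): d = 90 mm → contributes +17 568 000 mm⁴
  bottom flange (beyond web): d = -90 mm → contributes +17 568 000 mm⁴
Total I = 43 136 000 mm⁴.
For the y-axis: x̄ = 114 mm.
Repeating about the centroidal y-axis gives I_y = 19 779 840 mm⁴.
Polar second moment: J = I_x + I_y = 62 915 840 mm⁴.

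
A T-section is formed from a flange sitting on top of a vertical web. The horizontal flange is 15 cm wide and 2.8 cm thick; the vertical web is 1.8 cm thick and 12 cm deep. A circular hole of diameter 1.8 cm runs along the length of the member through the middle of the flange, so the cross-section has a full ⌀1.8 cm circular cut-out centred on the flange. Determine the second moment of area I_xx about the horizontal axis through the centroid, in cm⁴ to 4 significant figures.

I_xx ≈ 1050 cm⁴

Split into non-overlapping primitives; take the origin at the lower-left of the bounding box.
Flange: 15 × 2.8, A = 42 cm², y = 13.4 cm, Ī = 27.44 cm⁴.
Web: 1.8 × 12, A = 21.6 cm², y = 6 cm, Ī = 259.2 cm⁴.
Hole (subtracted): ⌀1.8, A = 2.54469 cm², y = 13.4 cm, Ī = 0.5153 cm⁴.
Centroid: ȳ = ΣA·y / ΣA = 10.782 cm.
Transfer each piece to the horizontal axis through the centroid using Ī + A·d² with d = y − 10.782:
  flange: d = 2.61795 cm → contributes +315.295 cm⁴
  web: d = -4.78205 cm → contributes +753.148 cm⁴
  hole: d = 2.61795 cm → contributes −17.9558 cm⁴
Total I = 1050.49 cm⁴.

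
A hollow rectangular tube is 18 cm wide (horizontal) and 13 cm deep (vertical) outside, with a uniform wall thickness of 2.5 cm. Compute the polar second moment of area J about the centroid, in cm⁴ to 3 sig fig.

Treat the section as a set of non-overlapping primitives; coordinates are from the bounding-box lower-left.
Outer rectangle: 18 × 13, A = 234 cm², y = 6.5 cm, Ī = 3295.5 cm⁴.
Inner void (subtracted): 13 × 8, A = 104 cm², y = 6.5 cm, Ī = 554.67 cm⁴.
By symmetry the centroid is at mid-height, ȳ = 6.5 cm.
All pieces are centred on the centroidal x-axis, so I = ΣĪ (holes subtracted) = 2740.8 cm⁴.
Repeating about the centroidal y-axis gives I_y = 4853.3 cm⁴.
Polar second moment: J = I_x + I_y = 7594.2 cm⁴.

J ≈ 7590 cm⁴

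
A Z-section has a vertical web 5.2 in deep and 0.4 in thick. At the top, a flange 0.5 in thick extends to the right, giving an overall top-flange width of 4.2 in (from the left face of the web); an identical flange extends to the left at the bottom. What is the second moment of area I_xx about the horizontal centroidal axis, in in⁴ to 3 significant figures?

Treat the section as a set of non-overlapping primitives; coordinates are from the bounding-box lower-left.
Web: 0.4 × 5.2, A = 2.08 in², y = 2.6 in, Ī = 4.6869 in⁴.
Top flange (beyond web): 3.8 × 0.5, A = 1.9 in², y = 4.95 in, Ī = 0.039583 in⁴.
Bottom flange (beyond web): 3.8 × 0.5, A = 1.9 in², y = 0.25 in, Ī = 0.039583 in⁴.
Centroid: ȳ = ΣA·y / ΣA = 2.6 in.
Transfer each piece to the horizontal centroidal axis using Ī + A·d² with d = y − 2.6:
  web: d = 0 in → contributes +4.6869 in⁴
  top flange (beyond web): d = 2.35 in → contributes +10.532 in⁴
  bottom flange (beyond web): d = -2.35 in → contributes +10.532 in⁴
Total I = 25.752 in⁴.

I_xx ≈ 25.8 in⁴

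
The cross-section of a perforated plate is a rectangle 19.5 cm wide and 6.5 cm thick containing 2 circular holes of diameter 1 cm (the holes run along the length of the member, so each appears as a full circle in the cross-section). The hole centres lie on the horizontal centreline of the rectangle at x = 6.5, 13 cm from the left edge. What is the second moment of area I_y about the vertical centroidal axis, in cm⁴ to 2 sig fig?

I_y ≈ 4000 cm⁴

Break the section into simple shapes (no overlaps), measuring from the bottom-left corner of the bounding box.
Plate: 19.5 × 6.5, A = 126.8 cm², x = 9.75 cm, Ī = 4 016 cm⁴.
Hole 1 (subtracted): ⌀1, A = 0.7854 cm², x = 6.5 cm, Ī = 0.04909 cm⁴.
Hole 2 (subtracted): ⌀1, A = 0.7854 cm², x = 13 cm, Ī = 0.04909 cm⁴.
By symmetry the centroid is at mid-width, x̄ = 9.75 cm.
Transfer each piece to the vertical centroidal axis using Ī + A·d² with d = x − 9.75:
  plate: d = 0 cm → contributes +4 016 cm⁴
  hole 1: d = -3.25 cm → contributes −8.345 cm⁴
  hole 2: d = 3.25 cm → contributes −8.345 cm⁴
Total I = 4 000 cm⁴.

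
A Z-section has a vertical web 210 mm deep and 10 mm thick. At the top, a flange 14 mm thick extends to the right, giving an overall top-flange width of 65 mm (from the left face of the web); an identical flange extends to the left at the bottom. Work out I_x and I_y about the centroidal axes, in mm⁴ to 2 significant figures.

Decompose the section into non-overlapping parts with the origin at the bottom-left of its bounding rectangle.
Web: 10 × 210, A = 2 100 mm², y = 105 mm, Ī = 7 717 500 mm⁴.
Top flange (beyond web): 55 × 14, A = 770 mm², y = 203 mm, Ī = 12 577 mm⁴.
Bottom flange (beyond web): 55 × 14, A = 770 mm², y = 7 mm, Ī = 12 577 mm⁴.
Centroid: ȳ = ΣA·y / ΣA = 105 mm.
Transfer each piece to the centroidal x-axis using Ī + A·d² with d = y − 105:
  web: d = 0 mm → contributes +7 717 500 mm⁴
  top flange (beyond web): d = 98 mm → contributes +7 407 657 mm⁴
  bottom flange (beyond web): d = -98 mm → contributes +7 407 657 mm⁴
Total I = 22 532 813 mm⁴.
For the y-axis: x̄ = 60 mm.
Repeating about the centroidal y-axis gives I_y = 2 032 333 mm⁴.

I_x ≈ 2.3 × 10⁷ mm⁴, I_y ≈ 2.0 × 10⁶ mm⁴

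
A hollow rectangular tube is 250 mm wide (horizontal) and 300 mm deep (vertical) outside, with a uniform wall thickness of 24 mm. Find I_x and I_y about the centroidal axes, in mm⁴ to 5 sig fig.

Decompose the section into non-overlapping parts with the origin at the bottom-left of its bounding rectangle.
Outer rectangle: 250 × 300, A = 75 000 mm², y = 150 mm, Ī = 562 500 000 mm⁴.
Inner void (subtracted): 202 × 252, A = 50 904 mm², y = 150 mm, Ī = 269 383 968 mm⁴.
By symmetry the centroid is at mid-height, ȳ = 150 mm.
All pieces are centred on the centroidal x-axis, so I = ΣĪ (holes subtracted) = 293 116 032 mm⁴.
Repeating about the centroidal y-axis gives I_y = 217 534 432 mm⁴.

I_x ≈ 2.9312 × 10⁸ mm⁴, I_y ≈ 2.1753 × 10⁸ mm⁴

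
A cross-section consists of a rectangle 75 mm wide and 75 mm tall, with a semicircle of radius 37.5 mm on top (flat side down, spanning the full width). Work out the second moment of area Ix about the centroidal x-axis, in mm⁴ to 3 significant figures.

Decompose the section into non-overlapping parts with the origin at the bottom-left of its bounding rectangle.
Rectangular body: 75 × 75, A = 5 625 mm², y = 37.5 mm, Ī = 2 636 719 mm⁴.
Semicircular cap: semicircle r = 37.5, A = 2208.9 mm², y = 90.915 mm, Ī = 217 049 mm⁴.
Centroid: ȳ = ΣA·y / ΣA = 52.562 mm.
Transfer each piece to the centroidal x-axis using Ī + A·d² with d = y − 52.562:
  rectangular body: d = -15.062 mm → contributes +3 912 753 mm⁴
  semicircular cap: d = 38.354 mm → contributes +3 466 442 mm⁴
Total I = 7 379 195 mm⁴.

Ix ≈ 7.38 × 10⁶ mm⁴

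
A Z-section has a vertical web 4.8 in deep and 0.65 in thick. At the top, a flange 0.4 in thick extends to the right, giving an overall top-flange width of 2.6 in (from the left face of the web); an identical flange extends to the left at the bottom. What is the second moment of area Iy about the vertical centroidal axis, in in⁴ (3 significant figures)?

Iy ≈ 3.24 in⁴

Treat the section as a set of non-overlapping primitives; coordinates are from the bounding-box lower-left.
Web: 0.65 × 4.8, A = 3.12 in², x = 2.275 in, Ī = 0.10985 in⁴.
Top flange (beyond web): 1.95 × 0.4, A = 0.78 in², x = 3.575 in, Ī = 0.24716 in⁴.
Bottom flange (beyond web): 1.95 × 0.4, A = 0.78 in², x = 0.975 in, Ī = 0.24716 in⁴.
Centroid: x̄ = ΣA·x / ΣA = 2.275 in.
Transfer each piece to the vertical centroidal axis using Ī + A·d² with d = x − 2.275:
  web: d = 0 in → contributes +0.10985 in⁴
  top flange (beyond web): d = 1.3 in → contributes +1.5654 in⁴
  bottom flange (beyond web): d = -1.3 in → contributes +1.5654 in⁴
Total I = 3.2406 in⁴.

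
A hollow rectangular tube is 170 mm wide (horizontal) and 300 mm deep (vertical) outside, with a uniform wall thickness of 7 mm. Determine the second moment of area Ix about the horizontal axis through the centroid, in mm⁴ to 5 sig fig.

Decompose the section into non-overlapping parts with the origin at the bottom-left of its bounding rectangle.
Outer rectangle: 170 × 300, A = 51 000 mm², y = 150 mm, Ī = 382 500 000 mm⁴.
Inner void (subtracted): 156 × 286, A = 44 616 mm², y = 150 mm, Ī = 304 117 528 mm⁴.
By symmetry the centroid is at mid-height, ȳ = 150 mm.
All pieces are centred on the horizontal axis through the centroid, so I = ΣĪ (holes subtracted) = 78 382 472 mm⁴.

Ix ≈ 7.8382 × 10⁷ mm⁴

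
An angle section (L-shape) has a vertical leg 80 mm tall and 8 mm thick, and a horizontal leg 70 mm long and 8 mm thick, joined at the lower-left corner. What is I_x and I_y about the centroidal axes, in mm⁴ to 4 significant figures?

Break the section into simple shapes (no overlaps), measuring from the bottom-left corner of the bounding box.
Vertical leg: 8 × 80, A = 640 mm², y = 40 mm, Ī = 341 333 mm⁴.
Horizontal leg (remainder): 62 × 8, A = 496 mm², y = 4 mm, Ī = 2645.33 mm⁴.
Centroid: ȳ = ΣA·y / ΣA = 24.2817 mm.
Transfer each piece to the centroidal x-axis using Ī + A·d² with d = y − 24.2817:
  vertical leg: d = 15.7183 mm → contributes +499 455 mm⁴
  horizontal leg (remainder): d = -20.2817 mm → contributes +206 673 mm⁴
Total I = 706 129 mm⁴.
For the y-axis: x̄ = 19.2817 mm.
Repeating about the centroidal y-axis gives I_y = 504 609 mm⁴.

I_x ≈ 7.061 × 10⁵ mm⁴, I_y ≈ 5.046 × 10⁵ mm⁴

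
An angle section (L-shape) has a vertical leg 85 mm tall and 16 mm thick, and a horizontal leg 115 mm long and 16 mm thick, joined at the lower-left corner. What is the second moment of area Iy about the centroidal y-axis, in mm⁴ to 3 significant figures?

Iy ≈ 3.74 × 10⁶ mm⁴

Decompose the section into non-overlapping parts with the origin at the bottom-left of its bounding rectangle.
Vertical leg: 16 × 85, A = 1 360 mm², x = 8 mm, Ī = 29 013 mm⁴.
Horizontal leg (remainder): 99 × 16, A = 1 584 mm², x = 65.5 mm, Ī = 1 293 732 mm⁴.
Centroid: x̄ = ΣA·x / ΣA = 38.938 mm.
Transfer each piece to the centroidal y-axis using Ī + A·d² with d = x − 38.938:
  vertical leg: d = -30.938 mm → contributes +1 330 709 mm⁴
  horizontal leg (remainder): d = 26.563 mm → contributes +2 411 349 mm⁴
Total I = 3 742 058 mm⁴.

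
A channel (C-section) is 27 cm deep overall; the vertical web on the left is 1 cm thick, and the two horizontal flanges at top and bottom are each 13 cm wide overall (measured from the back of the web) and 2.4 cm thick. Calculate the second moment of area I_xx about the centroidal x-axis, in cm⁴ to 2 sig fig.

I_xx ≈ 1.0 × 10⁴ cm⁴

Break the section into simple shapes (no overlaps), measuring from the bottom-left corner of the bounding box.
Web: 1 × 27, A = 27 cm², y = 13.5 cm, Ī = 1 640 cm⁴.
Top flange (beyond web): 12 × 2.4, A = 28.8 cm², y = 25.8 cm, Ī = 13.82 cm⁴.
Bottom flange (beyond web): 12 × 2.4, A = 28.8 cm², y = 1.2 cm, Ī = 13.82 cm⁴.
By symmetry the centroid is at mid-height, ȳ = 13.5 cm.
Transfer each piece to the centroidal x-axis using Ī + A·d² with d = y − 13.5:
  web: d = 0 cm → contributes +1 640 cm⁴
  top flange (beyond web): d = 12.3 cm → contributes +4 371 cm⁴
  bottom flange (beyond web): d = -12.3 cm → contributes +4 371 cm⁴
Total I = 10 382 cm⁴.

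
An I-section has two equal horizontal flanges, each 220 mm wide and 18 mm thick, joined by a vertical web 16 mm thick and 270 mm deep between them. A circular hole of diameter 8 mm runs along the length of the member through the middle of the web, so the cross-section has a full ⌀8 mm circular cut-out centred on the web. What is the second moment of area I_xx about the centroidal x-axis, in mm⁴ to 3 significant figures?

Break the section into simple shapes (no overlaps), measuring from the bottom-left corner of the bounding box.
Bottom flange: 220 × 18, A = 3 960 mm², y = 9 mm, Ī = 106 920 mm⁴.
Web: 16 × 270, A = 4 320 mm², y = 153 mm, Ī = 26 244 000 mm⁴.
Top flange: 220 × 18, A = 3 960 mm², y = 297 mm, Ī = 106 920 mm⁴.
Hole (subtracted): ⌀8, A = 50.265 mm², y = 153 mm, Ī = 201.06 mm⁴.
By symmetry the centroid is at mid-height, ȳ = 153 mm.
Transfer each piece to the centroidal x-axis using Ī + A·d² with d = y − 153:
  bottom flange: d = -144 mm → contributes +82 221 480 mm⁴
  web: d = 0 mm → contributes +26 244 000 mm⁴
  top flange: d = 144 mm → contributes +82 221 480 mm⁴
  hole: d = 0 mm → contributes −201.06 mm⁴
Total I = 190 686 759 mm⁴.

I_xx ≈ 1.91 × 10⁸ mm⁴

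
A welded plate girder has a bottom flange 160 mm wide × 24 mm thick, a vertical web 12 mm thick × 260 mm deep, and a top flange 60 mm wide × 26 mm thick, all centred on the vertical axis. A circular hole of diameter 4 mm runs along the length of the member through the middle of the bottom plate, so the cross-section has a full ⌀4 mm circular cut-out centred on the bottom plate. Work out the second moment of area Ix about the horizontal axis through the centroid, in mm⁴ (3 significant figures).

Ix ≈ 1.15 × 10⁸ mm⁴

Treat the section as a set of non-overlapping primitives; coordinates are from the bounding-box lower-left.
Bottom plate: 160 × 24, A = 3 840 mm², y = 12 mm, Ī = 184 320 mm⁴.
Web plate: 12 × 260, A = 3 120 mm², y = 154 mm, Ī = 17 576 000 mm⁴.
Top plate: 60 × 26, A = 1 560 mm², y = 297 mm, Ī = 87 880 mm⁴.
Hole (subtracted): ⌀4, A = 12.566 mm², y = 12 mm, Ī = 12.566 mm⁴.
Centroid: ȳ = ΣA·y / ΣA = 116.34 mm.
Transfer each piece to the horizontal axis through the centroid using Ī + A·d² with d = y − 116.34:
  bottom plate: d = -104.34 mm → contributes +41 987 355 mm⁴
  web plate: d = 37.663 mm → contributes +22 001 728 mm⁴
  top plate: d = 180.66 mm → contributes +51 004 913 mm⁴
  hole: d = -104.34 mm → contributes −136 813 mm⁴
Total I = 114 857 183 mm⁴.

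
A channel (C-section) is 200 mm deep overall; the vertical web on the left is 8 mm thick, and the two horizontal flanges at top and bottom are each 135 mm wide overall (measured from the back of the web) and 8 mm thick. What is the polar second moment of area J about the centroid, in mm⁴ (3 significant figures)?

Treat the section as a set of non-overlapping primitives; coordinates are from the bounding-box lower-left.
Web: 8 × 200, A = 1 600 mm², y = 100 mm, Ī = 5 333 333 mm⁴.
Top flange (beyond web): 127 × 8, A = 1 016 mm², y = 196 mm, Ī = 5418.7 mm⁴.
Bottom flange (beyond web): 127 × 8, A = 1 016 mm², y = 4 mm, Ī = 5418.7 mm⁴.
By symmetry the centroid is at mid-height, ȳ = 100 mm.
Transfer each piece to the centroidal x-axis using Ī + A·d² with d = y − 100:
  web: d = 0 mm → contributes +5 333 333 mm⁴
  top flange (beyond web): d = 96 mm → contributes +9 368 875 mm⁴
  bottom flange (beyond web): d = -96 mm → contributes +9 368 875 mm⁴
Total I = 24 071 083 mm⁴.
For the y-axis: x̄ = 41.764 mm.
Repeating about the centroidal y-axis gives I_y = 6 818 257 mm⁴.
Polar second moment: J = I_x + I_y = 30 889 340 mm⁴.

J ≈ 3.09 × 10⁷ mm⁴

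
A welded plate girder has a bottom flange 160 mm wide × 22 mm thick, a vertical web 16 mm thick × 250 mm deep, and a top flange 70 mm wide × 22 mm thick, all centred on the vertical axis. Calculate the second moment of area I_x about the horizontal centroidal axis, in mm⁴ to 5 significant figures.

I_x ≈ 1.0662 × 10⁸ mm⁴

Treat the section as a set of non-overlapping primitives; coordinates are from the bounding-box lower-left.
Bottom plate: 160 × 22, A = 3 520 mm², y = 11 mm, Ī = 141973.3 mm⁴.
Web plate: 16 × 250, A = 4 000 mm², y = 147 mm, Ī = 20 833 333 mm⁴.
Top plate: 70 × 22, A = 1 540 mm², y = 283 mm, Ī = 62113.33 mm⁴.
Centroid: ȳ = ΣA·y / ΣA = 117.2781 mm.
Transfer each piece to the horizontal centroidal axis using Ī + A·d² with d = y − 117.2781:
  bottom plate: d = -106.2781 mm → contributes +39 900 529 mm⁴
  web plate: d = 29.72185 mm → contributes +24 366 888 mm⁴
  top plate: d = 165.7219 mm → contributes +42 356 262 mm⁴
Total I = 106 623 679 mm⁴.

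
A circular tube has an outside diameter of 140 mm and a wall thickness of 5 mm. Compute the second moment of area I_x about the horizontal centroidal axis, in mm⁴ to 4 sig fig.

Break the section into simple shapes (no overlaps), measuring from the bottom-left corner of the bounding box.
Outer circle: ⌀140, A = 15393.8 mm², y = 70 mm, Ī = 18 857 410 mm⁴.
Bore (subtracted): ⌀130, A = 13273.2 mm², y = 70 mm, Ī = 14 019 848 mm⁴.
By symmetry the centroid is at mid-height, ȳ = 70 mm.
All pieces are centred on the horizontal centroidal axis, so I = ΣĪ (holes subtracted) = 4 837 562 mm⁴.

I_x ≈ 4.838 × 10⁶ mm⁴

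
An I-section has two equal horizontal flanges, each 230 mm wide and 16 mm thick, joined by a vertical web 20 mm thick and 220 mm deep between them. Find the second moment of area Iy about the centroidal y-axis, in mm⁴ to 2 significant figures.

Split into non-overlapping primitives; take the origin at the lower-left of the bounding box.
Bottom flange: 230 × 16, A = 3 680 mm², x = 115 mm, Ī = 16 222 667 mm⁴.
Web: 20 × 220, A = 4 400 mm², x = 115 mm, Ī = 146 667 mm⁴.
Top flange: 230 × 16, A = 3 680 mm², x = 115 mm, Ī = 16 222 667 mm⁴.
By symmetry the centroid is at mid-width, x̄ = 115 mm.
All pieces are centred on the centroidal y-axis, so I = ΣĪ = 32 592 000 mm⁴.

Iy ≈ 3.3 × 10⁷ mm⁴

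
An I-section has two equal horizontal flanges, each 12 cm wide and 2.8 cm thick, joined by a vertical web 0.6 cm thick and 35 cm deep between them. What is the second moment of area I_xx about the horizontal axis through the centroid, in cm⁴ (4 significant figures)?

I_xx ≈ 2.619 × 10⁴ cm⁴

Split into non-overlapping primitives; take the origin at the lower-left of the bounding box.
Bottom flange: 12 × 2.8, A = 33.6 cm², y = 1.4 cm, Ī = 21.952 cm⁴.
Web: 0.6 × 35, A = 21 cm², y = 20.3 cm, Ī = 2143.75 cm⁴.
Top flange: 12 × 2.8, A = 33.6 cm², y = 39.2 cm, Ī = 21.952 cm⁴.
By symmetry the centroid is at mid-height, ȳ = 20.3 cm.
Transfer each piece to the horizontal axis through the centroid using Ī + A·d² with d = y − 20.3:
  bottom flange: d = -18.9 cm → contributes +12024.2 cm⁴
  web: d = 0 cm → contributes +2143.75 cm⁴
  top flange: d = 18.9 cm → contributes +12024.2 cm⁴
Total I = 26192.2 cm⁴.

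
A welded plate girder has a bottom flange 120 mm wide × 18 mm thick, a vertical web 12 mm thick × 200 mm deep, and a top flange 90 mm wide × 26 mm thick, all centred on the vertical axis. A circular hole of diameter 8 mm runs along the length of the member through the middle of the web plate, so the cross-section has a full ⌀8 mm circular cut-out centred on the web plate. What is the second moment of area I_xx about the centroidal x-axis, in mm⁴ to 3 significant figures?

I_xx ≈ 6.36 × 10⁷ mm⁴

Treat the section as a set of non-overlapping primitives; coordinates are from the bounding-box lower-left.
Bottom plate: 120 × 18, A = 2 160 mm², y = 9 mm, Ī = 58 320 mm⁴.
Web plate: 12 × 200, A = 2 400 mm², y = 118 mm, Ī = 8 000 000 mm⁴.
Top plate: 90 × 26, A = 2 340 mm², y = 231 mm, Ī = 131 820 mm⁴.
Hole (subtracted): ⌀8, A = 50.265 mm², y = 118 mm, Ī = 201.06 mm⁴.
Centroid: ȳ = ΣA·y / ΣA = 122.23 mm.
Transfer each piece to the centroidal x-axis using Ī + A·d² with d = y − 122.23:
  bottom plate: d = -113.23 mm → contributes +27 752 153 mm⁴
  web plate: d = -4.2308 mm → contributes +8 042 960 mm⁴
  top plate: d = 108.77 mm → contributes +27 815 738 mm⁴
  hole: d = -4.2308 mm → contributes −1100.8 mm⁴
Total I = 63 609 750 mm⁴.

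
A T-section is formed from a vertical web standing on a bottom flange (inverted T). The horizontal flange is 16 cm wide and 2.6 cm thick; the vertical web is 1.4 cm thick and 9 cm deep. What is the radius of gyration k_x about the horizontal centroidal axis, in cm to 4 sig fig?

k_x ≈ 2.829 cm

Break the section into simple shapes (no overlaps), measuring from the bottom-left corner of the bounding box.
Flange: 16 × 2.6, A = 41.6 cm², y = 1.3 cm, Ī = 23.4347 cm⁴.
Web: 1.4 × 9, A = 12.6 cm², y = 7.1 cm, Ī = 85.05 cm⁴.
Centroid: ȳ = ΣA·y / ΣA = 2.64834 cm.
Transfer each piece to the horizontal centroidal axis using Ī + A·d² with d = y − 2.64834:
  flange: d = -1.34834 cm → contributes +99.0643 cm⁴
  web: d = 4.45166 cm → contributes +334.748 cm⁴
Total I = 433.812 cm⁴.
Radius of gyration: k = √(I/A) = √(433.812 / 54.2) = 2.82912 cm.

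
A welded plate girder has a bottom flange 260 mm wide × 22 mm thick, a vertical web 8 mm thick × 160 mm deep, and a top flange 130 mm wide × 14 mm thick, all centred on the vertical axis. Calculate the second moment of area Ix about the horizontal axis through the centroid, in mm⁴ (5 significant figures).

Break the section into simple shapes (no overlaps), measuring from the bottom-left corner of the bounding box.
Bottom plate: 260 × 22, A = 5 720 mm², y = 11 mm, Ī = 230706.7 mm⁴.
Web plate: 8 × 160, A = 1 280 mm², y = 102 mm, Ī = 2 730 667 mm⁴.
Top plate: 130 × 14, A = 1 820 mm², y = 189 mm, Ī = 29726.67 mm⁴.
Centroid: ȳ = ΣA·y / ΣA = 60.93651 mm.
Transfer each piece to the horizontal axis through the centroid using Ī + A·d² with d = y − 60.93651:
  bottom plate: d = -49.93651 mm → contributes +14 494 412 mm⁴
  web plate: d = 41.06349 mm → contributes +4 889 016 mm⁴
  top plate: d = 128.0635 mm → contributes +29 878 196 mm⁴
Total I = 49 261 624 mm⁴.

Ix ≈ 4.9262 × 10⁷ mm⁴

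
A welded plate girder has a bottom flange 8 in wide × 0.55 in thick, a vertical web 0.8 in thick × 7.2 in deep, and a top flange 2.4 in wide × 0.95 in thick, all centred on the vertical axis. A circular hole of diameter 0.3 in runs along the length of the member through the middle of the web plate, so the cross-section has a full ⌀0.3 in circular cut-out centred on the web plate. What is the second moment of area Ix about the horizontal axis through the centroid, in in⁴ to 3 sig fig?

Ix ≈ 124 in⁴

Decompose the section into non-overlapping parts with the origin at the bottom-left of its bounding rectangle.
Bottom plate: 8 × 0.55, A = 4.4 in², y = 0.275 in, Ī = 0.11092 in⁴.
Web plate: 0.8 × 7.2, A = 5.76 in², y = 4.15 in, Ī = 24.883 in⁴.
Top plate: 2.4 × 0.95, A = 2.28 in², y = 8.225 in, Ī = 0.17148 in⁴.
Hole (subtracted): ⌀0.3, A = 0.070686 in², y = 4.15 in, Ī = 0.00039761 in⁴.
Centroid: ȳ = ΣA·y / ΣA = 3.5227 in.
Transfer each piece to the horizontal axis through the centroid using Ī + A·d² with d = y − 3.5227:
  bottom plate: d = -3.2477 in → contributes +46.521 in⁴
  web plate: d = 0.62728 in → contributes +27.15 in⁴
  top plate: d = 4.7023 in → contributes +50.586 in⁴
  hole: d = 0.62728 in → contributes −0.028211 in⁴
Total I = 124.23 in⁴.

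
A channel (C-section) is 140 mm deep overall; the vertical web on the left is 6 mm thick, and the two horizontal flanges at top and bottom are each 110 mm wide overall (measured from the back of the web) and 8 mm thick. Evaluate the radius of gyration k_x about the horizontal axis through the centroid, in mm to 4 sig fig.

k_x ≈ 58.70 mm

Break the section into simple shapes (no overlaps), measuring from the bottom-left corner of the bounding box.
Web: 6 × 140, A = 840 mm², y = 70 mm, Ī = 1 372 000 mm⁴.
Top flange (beyond web): 104 × 8, A = 832 mm², y = 136 mm, Ī = 4437.33 mm⁴.
Bottom flange (beyond web): 104 × 8, A = 832 mm², y = 4 mm, Ī = 4437.33 mm⁴.
By symmetry the centroid is at mid-height, ȳ = 70 mm.
Transfer each piece to the horizontal axis through the centroid using Ī + A·d² with d = y − 70:
  web: d = 0 mm → contributes +1 372 000 mm⁴
  top flange (beyond web): d = 66 mm → contributes +3 628 629 mm⁴
  bottom flange (beyond web): d = -66 mm → contributes +3 628 629 mm⁴
Total I = 8 629 259 mm⁴.
Radius of gyration: k = √(I/A) = √(8 629 259 / 2 504) = 58.7043 mm.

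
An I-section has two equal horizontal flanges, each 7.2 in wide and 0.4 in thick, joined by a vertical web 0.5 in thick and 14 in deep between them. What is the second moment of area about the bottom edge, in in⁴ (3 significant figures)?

I_base ≈ 1110 in⁴

Break the section into simple shapes (no overlaps), measuring from the bottom-left corner of the bounding box.
Bottom flange: 7.2 × 0.4, A = 2.88 in², y = 0.2 in, Ī = 0.0384 in⁴.
Web: 0.5 × 14, A = 7 in², y = 7.4 in, Ī = 114.33 in⁴.
Top flange: 7.2 × 0.4, A = 2.88 in², y = 14.6 in, Ī = 0.0384 in⁴.
Transfer each piece to the base of the section using Ī + A·d² with d = y − 0:
  bottom flange: d = 0.2 in → contributes +0.1536 in⁴
  web: d = 7.4 in → contributes +497.65 in⁴
  top flange: d = 14.6 in → contributes +613.94 in⁴
Total I = 1111.7 in⁴.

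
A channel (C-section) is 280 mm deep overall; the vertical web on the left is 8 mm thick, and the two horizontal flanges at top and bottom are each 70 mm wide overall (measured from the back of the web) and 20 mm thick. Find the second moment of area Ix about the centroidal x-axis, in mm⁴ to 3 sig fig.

Break the section into simple shapes (no overlaps), measuring from the bottom-left corner of the bounding box.
Web: 8 × 280, A = 2 240 mm², y = 140 mm, Ī = 14 634 667 mm⁴.
Top flange (beyond web): 62 × 20, A = 1 240 mm², y = 270 mm, Ī = 41 333 mm⁴.
Bottom flange (beyond web): 62 × 20, A = 1 240 mm², y = 10 mm, Ī = 41 333 mm⁴.
By symmetry the centroid is at mid-height, ȳ = 140 mm.
Transfer each piece to the centroidal x-axis using Ī + A·d² with d = y − 140:
  web: d = 0 mm → contributes +14 634 667 mm⁴
  top flange (beyond web): d = 130 mm → contributes +20 997 333 mm⁴
  bottom flange (beyond web): d = -130 mm → contributes +20 997 333 mm⁴
Total I = 56 629 333 mm⁴.

Ix ≈ 5.66 × 10⁷ mm⁴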